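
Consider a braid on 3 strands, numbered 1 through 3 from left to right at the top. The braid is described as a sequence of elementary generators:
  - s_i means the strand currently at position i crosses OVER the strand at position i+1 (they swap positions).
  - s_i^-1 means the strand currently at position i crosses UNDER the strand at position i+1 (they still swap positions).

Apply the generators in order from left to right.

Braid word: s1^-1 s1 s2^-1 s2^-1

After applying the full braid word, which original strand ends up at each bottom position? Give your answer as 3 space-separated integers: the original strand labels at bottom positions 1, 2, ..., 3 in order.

Answer: 1 2 3

Derivation:
Gen 1 (s1^-1): strand 1 crosses under strand 2. Perm now: [2 1 3]
Gen 2 (s1): strand 2 crosses over strand 1. Perm now: [1 2 3]
Gen 3 (s2^-1): strand 2 crosses under strand 3. Perm now: [1 3 2]
Gen 4 (s2^-1): strand 3 crosses under strand 2. Perm now: [1 2 3]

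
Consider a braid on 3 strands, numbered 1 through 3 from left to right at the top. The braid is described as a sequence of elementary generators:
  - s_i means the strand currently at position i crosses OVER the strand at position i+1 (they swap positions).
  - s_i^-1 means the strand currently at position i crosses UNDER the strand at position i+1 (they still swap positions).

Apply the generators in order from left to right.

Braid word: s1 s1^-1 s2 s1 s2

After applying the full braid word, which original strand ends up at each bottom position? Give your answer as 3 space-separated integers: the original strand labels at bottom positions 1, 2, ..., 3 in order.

Gen 1 (s1): strand 1 crosses over strand 2. Perm now: [2 1 3]
Gen 2 (s1^-1): strand 2 crosses under strand 1. Perm now: [1 2 3]
Gen 3 (s2): strand 2 crosses over strand 3. Perm now: [1 3 2]
Gen 4 (s1): strand 1 crosses over strand 3. Perm now: [3 1 2]
Gen 5 (s2): strand 1 crosses over strand 2. Perm now: [3 2 1]

Answer: 3 2 1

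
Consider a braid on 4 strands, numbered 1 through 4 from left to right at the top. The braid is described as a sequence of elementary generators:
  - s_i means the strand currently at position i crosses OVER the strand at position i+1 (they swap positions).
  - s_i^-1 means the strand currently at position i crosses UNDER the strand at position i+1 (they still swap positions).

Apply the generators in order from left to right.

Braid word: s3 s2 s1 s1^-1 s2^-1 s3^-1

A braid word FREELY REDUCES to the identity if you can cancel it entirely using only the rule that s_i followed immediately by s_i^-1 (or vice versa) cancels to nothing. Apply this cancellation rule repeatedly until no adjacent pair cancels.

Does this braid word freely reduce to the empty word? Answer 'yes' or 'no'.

Answer: yes

Derivation:
Gen 1 (s3): push. Stack: [s3]
Gen 2 (s2): push. Stack: [s3 s2]
Gen 3 (s1): push. Stack: [s3 s2 s1]
Gen 4 (s1^-1): cancels prior s1. Stack: [s3 s2]
Gen 5 (s2^-1): cancels prior s2. Stack: [s3]
Gen 6 (s3^-1): cancels prior s3. Stack: []
Reduced word: (empty)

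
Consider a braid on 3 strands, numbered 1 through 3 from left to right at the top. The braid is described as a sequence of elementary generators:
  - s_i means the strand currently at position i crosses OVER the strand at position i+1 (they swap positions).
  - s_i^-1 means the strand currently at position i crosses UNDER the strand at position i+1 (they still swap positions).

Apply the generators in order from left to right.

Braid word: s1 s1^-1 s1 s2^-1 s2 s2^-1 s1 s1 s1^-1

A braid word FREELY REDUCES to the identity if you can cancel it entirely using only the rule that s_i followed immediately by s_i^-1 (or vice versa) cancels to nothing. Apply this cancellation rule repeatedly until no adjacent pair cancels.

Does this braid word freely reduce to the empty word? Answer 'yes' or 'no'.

Gen 1 (s1): push. Stack: [s1]
Gen 2 (s1^-1): cancels prior s1. Stack: []
Gen 3 (s1): push. Stack: [s1]
Gen 4 (s2^-1): push. Stack: [s1 s2^-1]
Gen 5 (s2): cancels prior s2^-1. Stack: [s1]
Gen 6 (s2^-1): push. Stack: [s1 s2^-1]
Gen 7 (s1): push. Stack: [s1 s2^-1 s1]
Gen 8 (s1): push. Stack: [s1 s2^-1 s1 s1]
Gen 9 (s1^-1): cancels prior s1. Stack: [s1 s2^-1 s1]
Reduced word: s1 s2^-1 s1

Answer: no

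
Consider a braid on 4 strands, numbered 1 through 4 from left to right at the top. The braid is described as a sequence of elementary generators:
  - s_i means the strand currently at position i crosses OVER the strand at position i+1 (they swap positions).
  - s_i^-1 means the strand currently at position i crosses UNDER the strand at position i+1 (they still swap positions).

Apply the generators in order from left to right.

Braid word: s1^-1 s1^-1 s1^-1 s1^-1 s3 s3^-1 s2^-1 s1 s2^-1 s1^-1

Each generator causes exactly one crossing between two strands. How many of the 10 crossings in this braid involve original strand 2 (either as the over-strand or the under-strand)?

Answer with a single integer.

Answer: 7

Derivation:
Gen 1: crossing 1x2. Involves strand 2? yes. Count so far: 1
Gen 2: crossing 2x1. Involves strand 2? yes. Count so far: 2
Gen 3: crossing 1x2. Involves strand 2? yes. Count so far: 3
Gen 4: crossing 2x1. Involves strand 2? yes. Count so far: 4
Gen 5: crossing 3x4. Involves strand 2? no. Count so far: 4
Gen 6: crossing 4x3. Involves strand 2? no. Count so far: 4
Gen 7: crossing 2x3. Involves strand 2? yes. Count so far: 5
Gen 8: crossing 1x3. Involves strand 2? no. Count so far: 5
Gen 9: crossing 1x2. Involves strand 2? yes. Count so far: 6
Gen 10: crossing 3x2. Involves strand 2? yes. Count so far: 7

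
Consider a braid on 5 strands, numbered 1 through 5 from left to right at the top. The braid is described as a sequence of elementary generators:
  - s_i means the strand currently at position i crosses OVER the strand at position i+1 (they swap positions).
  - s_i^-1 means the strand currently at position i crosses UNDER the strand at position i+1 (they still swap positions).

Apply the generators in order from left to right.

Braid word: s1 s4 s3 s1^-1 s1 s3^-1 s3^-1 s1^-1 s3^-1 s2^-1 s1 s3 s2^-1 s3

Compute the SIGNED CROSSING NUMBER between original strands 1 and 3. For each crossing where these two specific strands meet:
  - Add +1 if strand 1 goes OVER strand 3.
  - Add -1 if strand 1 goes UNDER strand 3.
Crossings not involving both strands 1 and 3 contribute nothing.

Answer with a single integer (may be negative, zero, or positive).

Gen 1: crossing 1x2. Both 1&3? no. Sum: 0
Gen 2: crossing 4x5. Both 1&3? no. Sum: 0
Gen 3: crossing 3x5. Both 1&3? no. Sum: 0
Gen 4: crossing 2x1. Both 1&3? no. Sum: 0
Gen 5: crossing 1x2. Both 1&3? no. Sum: 0
Gen 6: crossing 5x3. Both 1&3? no. Sum: 0
Gen 7: crossing 3x5. Both 1&3? no. Sum: 0
Gen 8: crossing 2x1. Both 1&3? no. Sum: 0
Gen 9: crossing 5x3. Both 1&3? no. Sum: 0
Gen 10: crossing 2x3. Both 1&3? no. Sum: 0
Gen 11: 1 over 3. Both 1&3? yes. Contrib: +1. Sum: 1
Gen 12: crossing 2x5. Both 1&3? no. Sum: 1
Gen 13: crossing 1x5. Both 1&3? no. Sum: 1
Gen 14: crossing 1x2. Both 1&3? no. Sum: 1

Answer: 1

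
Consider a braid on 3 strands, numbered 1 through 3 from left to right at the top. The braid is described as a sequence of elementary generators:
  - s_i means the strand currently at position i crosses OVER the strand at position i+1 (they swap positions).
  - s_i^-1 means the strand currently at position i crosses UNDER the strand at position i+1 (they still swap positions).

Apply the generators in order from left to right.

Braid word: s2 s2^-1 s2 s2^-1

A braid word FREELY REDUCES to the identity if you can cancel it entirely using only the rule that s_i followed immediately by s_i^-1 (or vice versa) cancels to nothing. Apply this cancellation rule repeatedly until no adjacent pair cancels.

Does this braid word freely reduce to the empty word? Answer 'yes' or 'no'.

Answer: yes

Derivation:
Gen 1 (s2): push. Stack: [s2]
Gen 2 (s2^-1): cancels prior s2. Stack: []
Gen 3 (s2): push. Stack: [s2]
Gen 4 (s2^-1): cancels prior s2. Stack: []
Reduced word: (empty)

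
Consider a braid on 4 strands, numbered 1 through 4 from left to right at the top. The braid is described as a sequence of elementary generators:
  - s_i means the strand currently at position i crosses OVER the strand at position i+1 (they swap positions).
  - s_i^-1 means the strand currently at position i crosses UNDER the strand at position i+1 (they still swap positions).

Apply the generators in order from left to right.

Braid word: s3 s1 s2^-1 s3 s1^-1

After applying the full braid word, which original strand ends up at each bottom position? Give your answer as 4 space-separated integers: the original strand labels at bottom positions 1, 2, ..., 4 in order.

Gen 1 (s3): strand 3 crosses over strand 4. Perm now: [1 2 4 3]
Gen 2 (s1): strand 1 crosses over strand 2. Perm now: [2 1 4 3]
Gen 3 (s2^-1): strand 1 crosses under strand 4. Perm now: [2 4 1 3]
Gen 4 (s3): strand 1 crosses over strand 3. Perm now: [2 4 3 1]
Gen 5 (s1^-1): strand 2 crosses under strand 4. Perm now: [4 2 3 1]

Answer: 4 2 3 1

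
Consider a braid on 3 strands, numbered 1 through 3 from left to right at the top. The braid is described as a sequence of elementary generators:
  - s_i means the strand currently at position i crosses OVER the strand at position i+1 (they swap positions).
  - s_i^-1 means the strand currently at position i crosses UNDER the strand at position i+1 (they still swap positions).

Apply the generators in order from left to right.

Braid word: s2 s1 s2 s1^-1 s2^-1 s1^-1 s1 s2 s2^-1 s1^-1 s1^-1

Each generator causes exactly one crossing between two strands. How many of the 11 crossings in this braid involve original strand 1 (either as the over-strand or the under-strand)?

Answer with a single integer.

Answer: 9

Derivation:
Gen 1: crossing 2x3. Involves strand 1? no. Count so far: 0
Gen 2: crossing 1x3. Involves strand 1? yes. Count so far: 1
Gen 3: crossing 1x2. Involves strand 1? yes. Count so far: 2
Gen 4: crossing 3x2. Involves strand 1? no. Count so far: 2
Gen 5: crossing 3x1. Involves strand 1? yes. Count so far: 3
Gen 6: crossing 2x1. Involves strand 1? yes. Count so far: 4
Gen 7: crossing 1x2. Involves strand 1? yes. Count so far: 5
Gen 8: crossing 1x3. Involves strand 1? yes. Count so far: 6
Gen 9: crossing 3x1. Involves strand 1? yes. Count so far: 7
Gen 10: crossing 2x1. Involves strand 1? yes. Count so far: 8
Gen 11: crossing 1x2. Involves strand 1? yes. Count so far: 9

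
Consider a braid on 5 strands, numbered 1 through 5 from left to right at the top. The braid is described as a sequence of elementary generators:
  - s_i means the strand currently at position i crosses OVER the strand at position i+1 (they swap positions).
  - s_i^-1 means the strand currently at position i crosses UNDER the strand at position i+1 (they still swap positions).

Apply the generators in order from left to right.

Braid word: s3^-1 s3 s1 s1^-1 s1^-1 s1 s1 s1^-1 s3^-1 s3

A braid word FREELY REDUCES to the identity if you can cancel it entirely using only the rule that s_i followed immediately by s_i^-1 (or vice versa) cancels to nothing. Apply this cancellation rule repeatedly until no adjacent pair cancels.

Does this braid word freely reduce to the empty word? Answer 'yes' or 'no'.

Answer: yes

Derivation:
Gen 1 (s3^-1): push. Stack: [s3^-1]
Gen 2 (s3): cancels prior s3^-1. Stack: []
Gen 3 (s1): push. Stack: [s1]
Gen 4 (s1^-1): cancels prior s1. Stack: []
Gen 5 (s1^-1): push. Stack: [s1^-1]
Gen 6 (s1): cancels prior s1^-1. Stack: []
Gen 7 (s1): push. Stack: [s1]
Gen 8 (s1^-1): cancels prior s1. Stack: []
Gen 9 (s3^-1): push. Stack: [s3^-1]
Gen 10 (s3): cancels prior s3^-1. Stack: []
Reduced word: (empty)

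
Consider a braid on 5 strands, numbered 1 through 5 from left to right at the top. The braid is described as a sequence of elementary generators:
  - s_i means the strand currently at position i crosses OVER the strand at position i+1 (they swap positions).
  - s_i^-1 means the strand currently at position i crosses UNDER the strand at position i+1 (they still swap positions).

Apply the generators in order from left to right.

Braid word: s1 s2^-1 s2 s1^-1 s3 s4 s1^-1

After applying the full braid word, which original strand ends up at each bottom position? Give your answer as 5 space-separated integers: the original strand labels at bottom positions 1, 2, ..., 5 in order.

Answer: 2 1 4 5 3

Derivation:
Gen 1 (s1): strand 1 crosses over strand 2. Perm now: [2 1 3 4 5]
Gen 2 (s2^-1): strand 1 crosses under strand 3. Perm now: [2 3 1 4 5]
Gen 3 (s2): strand 3 crosses over strand 1. Perm now: [2 1 3 4 5]
Gen 4 (s1^-1): strand 2 crosses under strand 1. Perm now: [1 2 3 4 5]
Gen 5 (s3): strand 3 crosses over strand 4. Perm now: [1 2 4 3 5]
Gen 6 (s4): strand 3 crosses over strand 5. Perm now: [1 2 4 5 3]
Gen 7 (s1^-1): strand 1 crosses under strand 2. Perm now: [2 1 4 5 3]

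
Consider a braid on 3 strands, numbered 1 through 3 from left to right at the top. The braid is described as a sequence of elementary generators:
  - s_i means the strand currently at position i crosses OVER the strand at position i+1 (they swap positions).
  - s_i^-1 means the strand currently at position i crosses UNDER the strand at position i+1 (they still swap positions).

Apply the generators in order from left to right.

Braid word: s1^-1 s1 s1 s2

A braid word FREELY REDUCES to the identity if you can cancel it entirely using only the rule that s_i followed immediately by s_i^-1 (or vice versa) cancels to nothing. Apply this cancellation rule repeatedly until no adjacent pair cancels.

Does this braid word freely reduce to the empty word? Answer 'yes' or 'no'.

Answer: no

Derivation:
Gen 1 (s1^-1): push. Stack: [s1^-1]
Gen 2 (s1): cancels prior s1^-1. Stack: []
Gen 3 (s1): push. Stack: [s1]
Gen 4 (s2): push. Stack: [s1 s2]
Reduced word: s1 s2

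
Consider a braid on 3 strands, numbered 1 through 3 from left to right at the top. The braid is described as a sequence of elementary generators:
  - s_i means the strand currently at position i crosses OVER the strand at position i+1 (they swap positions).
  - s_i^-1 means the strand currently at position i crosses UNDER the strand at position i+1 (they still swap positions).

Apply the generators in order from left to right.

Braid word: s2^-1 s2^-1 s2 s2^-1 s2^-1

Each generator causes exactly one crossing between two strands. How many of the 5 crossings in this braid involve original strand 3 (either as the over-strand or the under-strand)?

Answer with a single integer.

Answer: 5

Derivation:
Gen 1: crossing 2x3. Involves strand 3? yes. Count so far: 1
Gen 2: crossing 3x2. Involves strand 3? yes. Count so far: 2
Gen 3: crossing 2x3. Involves strand 3? yes. Count so far: 3
Gen 4: crossing 3x2. Involves strand 3? yes. Count so far: 4
Gen 5: crossing 2x3. Involves strand 3? yes. Count so far: 5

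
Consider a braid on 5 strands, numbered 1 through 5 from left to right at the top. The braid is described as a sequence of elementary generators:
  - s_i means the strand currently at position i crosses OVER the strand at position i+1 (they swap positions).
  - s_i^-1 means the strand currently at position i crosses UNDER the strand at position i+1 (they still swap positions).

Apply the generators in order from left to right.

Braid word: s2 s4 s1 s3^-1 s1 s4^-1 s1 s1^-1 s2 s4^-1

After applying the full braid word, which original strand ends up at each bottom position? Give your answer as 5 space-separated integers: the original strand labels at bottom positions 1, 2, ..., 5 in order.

Gen 1 (s2): strand 2 crosses over strand 3. Perm now: [1 3 2 4 5]
Gen 2 (s4): strand 4 crosses over strand 5. Perm now: [1 3 2 5 4]
Gen 3 (s1): strand 1 crosses over strand 3. Perm now: [3 1 2 5 4]
Gen 4 (s3^-1): strand 2 crosses under strand 5. Perm now: [3 1 5 2 4]
Gen 5 (s1): strand 3 crosses over strand 1. Perm now: [1 3 5 2 4]
Gen 6 (s4^-1): strand 2 crosses under strand 4. Perm now: [1 3 5 4 2]
Gen 7 (s1): strand 1 crosses over strand 3. Perm now: [3 1 5 4 2]
Gen 8 (s1^-1): strand 3 crosses under strand 1. Perm now: [1 3 5 4 2]
Gen 9 (s2): strand 3 crosses over strand 5. Perm now: [1 5 3 4 2]
Gen 10 (s4^-1): strand 4 crosses under strand 2. Perm now: [1 5 3 2 4]

Answer: 1 5 3 2 4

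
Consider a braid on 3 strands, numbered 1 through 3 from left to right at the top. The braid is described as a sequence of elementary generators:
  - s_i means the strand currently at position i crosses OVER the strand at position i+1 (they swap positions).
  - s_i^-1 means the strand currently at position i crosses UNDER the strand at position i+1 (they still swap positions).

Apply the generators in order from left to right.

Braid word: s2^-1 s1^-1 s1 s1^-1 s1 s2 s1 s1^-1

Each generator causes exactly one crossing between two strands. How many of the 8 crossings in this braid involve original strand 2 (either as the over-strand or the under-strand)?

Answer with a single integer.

Gen 1: crossing 2x3. Involves strand 2? yes. Count so far: 1
Gen 2: crossing 1x3. Involves strand 2? no. Count so far: 1
Gen 3: crossing 3x1. Involves strand 2? no. Count so far: 1
Gen 4: crossing 1x3. Involves strand 2? no. Count so far: 1
Gen 5: crossing 3x1. Involves strand 2? no. Count so far: 1
Gen 6: crossing 3x2. Involves strand 2? yes. Count so far: 2
Gen 7: crossing 1x2. Involves strand 2? yes. Count so far: 3
Gen 8: crossing 2x1. Involves strand 2? yes. Count so far: 4

Answer: 4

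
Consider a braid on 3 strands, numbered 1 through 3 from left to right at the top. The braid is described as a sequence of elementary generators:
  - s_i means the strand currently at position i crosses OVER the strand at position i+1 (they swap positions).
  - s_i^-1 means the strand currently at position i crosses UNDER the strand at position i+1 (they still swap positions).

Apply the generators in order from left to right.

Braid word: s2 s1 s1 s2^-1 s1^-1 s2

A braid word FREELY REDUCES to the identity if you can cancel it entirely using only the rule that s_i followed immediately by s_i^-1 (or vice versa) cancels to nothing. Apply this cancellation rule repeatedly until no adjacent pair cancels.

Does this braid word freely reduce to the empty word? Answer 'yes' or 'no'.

Gen 1 (s2): push. Stack: [s2]
Gen 2 (s1): push. Stack: [s2 s1]
Gen 3 (s1): push. Stack: [s2 s1 s1]
Gen 4 (s2^-1): push. Stack: [s2 s1 s1 s2^-1]
Gen 5 (s1^-1): push. Stack: [s2 s1 s1 s2^-1 s1^-1]
Gen 6 (s2): push. Stack: [s2 s1 s1 s2^-1 s1^-1 s2]
Reduced word: s2 s1 s1 s2^-1 s1^-1 s2

Answer: no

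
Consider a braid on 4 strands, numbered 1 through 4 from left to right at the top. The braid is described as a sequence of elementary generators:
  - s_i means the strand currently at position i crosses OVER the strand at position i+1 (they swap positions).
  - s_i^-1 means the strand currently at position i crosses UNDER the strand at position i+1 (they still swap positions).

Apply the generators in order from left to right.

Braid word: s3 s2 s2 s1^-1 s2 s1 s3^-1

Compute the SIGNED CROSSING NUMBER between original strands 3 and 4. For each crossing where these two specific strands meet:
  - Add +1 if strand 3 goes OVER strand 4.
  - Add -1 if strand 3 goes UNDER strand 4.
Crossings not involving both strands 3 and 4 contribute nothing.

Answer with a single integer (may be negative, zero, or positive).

Gen 1: 3 over 4. Both 3&4? yes. Contrib: +1. Sum: 1
Gen 2: crossing 2x4. Both 3&4? no. Sum: 1
Gen 3: crossing 4x2. Both 3&4? no. Sum: 1
Gen 4: crossing 1x2. Both 3&4? no. Sum: 1
Gen 5: crossing 1x4. Both 3&4? no. Sum: 1
Gen 6: crossing 2x4. Both 3&4? no. Sum: 1
Gen 7: crossing 1x3. Both 3&4? no. Sum: 1

Answer: 1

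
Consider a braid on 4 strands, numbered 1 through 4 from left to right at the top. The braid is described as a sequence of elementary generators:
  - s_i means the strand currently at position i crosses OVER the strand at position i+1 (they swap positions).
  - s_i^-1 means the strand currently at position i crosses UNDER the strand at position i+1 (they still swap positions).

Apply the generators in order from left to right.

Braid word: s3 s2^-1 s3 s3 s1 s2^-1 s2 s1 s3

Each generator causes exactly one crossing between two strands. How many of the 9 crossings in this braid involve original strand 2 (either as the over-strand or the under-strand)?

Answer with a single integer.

Answer: 6

Derivation:
Gen 1: crossing 3x4. Involves strand 2? no. Count so far: 0
Gen 2: crossing 2x4. Involves strand 2? yes. Count so far: 1
Gen 3: crossing 2x3. Involves strand 2? yes. Count so far: 2
Gen 4: crossing 3x2. Involves strand 2? yes. Count so far: 3
Gen 5: crossing 1x4. Involves strand 2? no. Count so far: 3
Gen 6: crossing 1x2. Involves strand 2? yes. Count so far: 4
Gen 7: crossing 2x1. Involves strand 2? yes. Count so far: 5
Gen 8: crossing 4x1. Involves strand 2? no. Count so far: 5
Gen 9: crossing 2x3. Involves strand 2? yes. Count so far: 6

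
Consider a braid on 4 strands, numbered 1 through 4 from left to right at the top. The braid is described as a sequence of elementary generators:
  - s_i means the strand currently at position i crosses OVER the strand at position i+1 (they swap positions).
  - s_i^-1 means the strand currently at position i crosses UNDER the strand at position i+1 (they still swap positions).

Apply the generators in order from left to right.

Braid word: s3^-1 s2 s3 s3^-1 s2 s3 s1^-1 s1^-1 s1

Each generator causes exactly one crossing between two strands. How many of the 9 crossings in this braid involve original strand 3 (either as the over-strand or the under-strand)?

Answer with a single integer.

Answer: 4

Derivation:
Gen 1: crossing 3x4. Involves strand 3? yes. Count so far: 1
Gen 2: crossing 2x4. Involves strand 3? no. Count so far: 1
Gen 3: crossing 2x3. Involves strand 3? yes. Count so far: 2
Gen 4: crossing 3x2. Involves strand 3? yes. Count so far: 3
Gen 5: crossing 4x2. Involves strand 3? no. Count so far: 3
Gen 6: crossing 4x3. Involves strand 3? yes. Count so far: 4
Gen 7: crossing 1x2. Involves strand 3? no. Count so far: 4
Gen 8: crossing 2x1. Involves strand 3? no. Count so far: 4
Gen 9: crossing 1x2. Involves strand 3? no. Count so far: 4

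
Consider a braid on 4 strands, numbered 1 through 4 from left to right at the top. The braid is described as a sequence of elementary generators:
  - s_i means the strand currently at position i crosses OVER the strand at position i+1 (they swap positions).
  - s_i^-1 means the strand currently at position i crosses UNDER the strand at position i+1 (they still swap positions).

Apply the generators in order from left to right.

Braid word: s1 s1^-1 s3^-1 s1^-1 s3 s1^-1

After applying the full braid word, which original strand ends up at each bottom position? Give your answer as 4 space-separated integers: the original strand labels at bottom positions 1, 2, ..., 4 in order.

Answer: 1 2 3 4

Derivation:
Gen 1 (s1): strand 1 crosses over strand 2. Perm now: [2 1 3 4]
Gen 2 (s1^-1): strand 2 crosses under strand 1. Perm now: [1 2 3 4]
Gen 3 (s3^-1): strand 3 crosses under strand 4. Perm now: [1 2 4 3]
Gen 4 (s1^-1): strand 1 crosses under strand 2. Perm now: [2 1 4 3]
Gen 5 (s3): strand 4 crosses over strand 3. Perm now: [2 1 3 4]
Gen 6 (s1^-1): strand 2 crosses under strand 1. Perm now: [1 2 3 4]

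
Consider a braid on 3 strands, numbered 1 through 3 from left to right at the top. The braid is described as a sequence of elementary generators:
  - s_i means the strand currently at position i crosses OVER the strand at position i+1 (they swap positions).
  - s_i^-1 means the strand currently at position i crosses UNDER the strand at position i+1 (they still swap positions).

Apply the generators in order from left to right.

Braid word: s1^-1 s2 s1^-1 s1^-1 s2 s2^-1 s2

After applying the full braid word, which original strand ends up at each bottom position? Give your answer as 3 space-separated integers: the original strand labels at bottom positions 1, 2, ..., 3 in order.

Answer: 2 1 3

Derivation:
Gen 1 (s1^-1): strand 1 crosses under strand 2. Perm now: [2 1 3]
Gen 2 (s2): strand 1 crosses over strand 3. Perm now: [2 3 1]
Gen 3 (s1^-1): strand 2 crosses under strand 3. Perm now: [3 2 1]
Gen 4 (s1^-1): strand 3 crosses under strand 2. Perm now: [2 3 1]
Gen 5 (s2): strand 3 crosses over strand 1. Perm now: [2 1 3]
Gen 6 (s2^-1): strand 1 crosses under strand 3. Perm now: [2 3 1]
Gen 7 (s2): strand 3 crosses over strand 1. Perm now: [2 1 3]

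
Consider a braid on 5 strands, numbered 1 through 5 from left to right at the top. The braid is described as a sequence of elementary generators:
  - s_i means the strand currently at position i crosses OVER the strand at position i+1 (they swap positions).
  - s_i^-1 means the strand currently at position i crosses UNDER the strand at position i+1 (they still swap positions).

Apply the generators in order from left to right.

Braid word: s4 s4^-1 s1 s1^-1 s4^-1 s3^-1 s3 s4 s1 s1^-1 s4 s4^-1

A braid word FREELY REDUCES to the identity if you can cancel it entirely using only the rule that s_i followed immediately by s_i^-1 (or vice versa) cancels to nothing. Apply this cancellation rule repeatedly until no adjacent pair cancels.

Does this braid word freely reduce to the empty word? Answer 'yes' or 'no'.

Answer: yes

Derivation:
Gen 1 (s4): push. Stack: [s4]
Gen 2 (s4^-1): cancels prior s4. Stack: []
Gen 3 (s1): push. Stack: [s1]
Gen 4 (s1^-1): cancels prior s1. Stack: []
Gen 5 (s4^-1): push. Stack: [s4^-1]
Gen 6 (s3^-1): push. Stack: [s4^-1 s3^-1]
Gen 7 (s3): cancels prior s3^-1. Stack: [s4^-1]
Gen 8 (s4): cancels prior s4^-1. Stack: []
Gen 9 (s1): push. Stack: [s1]
Gen 10 (s1^-1): cancels prior s1. Stack: []
Gen 11 (s4): push. Stack: [s4]
Gen 12 (s4^-1): cancels prior s4. Stack: []
Reduced word: (empty)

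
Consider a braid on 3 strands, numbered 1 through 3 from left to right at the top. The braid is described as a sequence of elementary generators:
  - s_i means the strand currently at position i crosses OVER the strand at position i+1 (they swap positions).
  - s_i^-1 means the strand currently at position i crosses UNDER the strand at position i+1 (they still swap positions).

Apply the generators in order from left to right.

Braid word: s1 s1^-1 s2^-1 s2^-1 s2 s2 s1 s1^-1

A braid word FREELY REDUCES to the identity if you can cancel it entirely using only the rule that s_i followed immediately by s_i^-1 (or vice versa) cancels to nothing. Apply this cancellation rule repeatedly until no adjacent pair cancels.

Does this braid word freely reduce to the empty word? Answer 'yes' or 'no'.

Gen 1 (s1): push. Stack: [s1]
Gen 2 (s1^-1): cancels prior s1. Stack: []
Gen 3 (s2^-1): push. Stack: [s2^-1]
Gen 4 (s2^-1): push. Stack: [s2^-1 s2^-1]
Gen 5 (s2): cancels prior s2^-1. Stack: [s2^-1]
Gen 6 (s2): cancels prior s2^-1. Stack: []
Gen 7 (s1): push. Stack: [s1]
Gen 8 (s1^-1): cancels prior s1. Stack: []
Reduced word: (empty)

Answer: yes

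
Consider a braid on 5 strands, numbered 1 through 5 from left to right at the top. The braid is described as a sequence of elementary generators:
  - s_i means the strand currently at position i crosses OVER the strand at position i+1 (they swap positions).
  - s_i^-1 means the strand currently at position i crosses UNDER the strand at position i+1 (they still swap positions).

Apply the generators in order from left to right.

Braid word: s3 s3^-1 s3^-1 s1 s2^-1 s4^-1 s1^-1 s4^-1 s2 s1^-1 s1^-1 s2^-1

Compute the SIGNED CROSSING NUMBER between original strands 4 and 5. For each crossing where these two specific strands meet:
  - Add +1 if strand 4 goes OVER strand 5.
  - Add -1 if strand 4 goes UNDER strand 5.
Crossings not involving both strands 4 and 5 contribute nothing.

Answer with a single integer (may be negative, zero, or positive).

Gen 1: crossing 3x4. Both 4&5? no. Sum: 0
Gen 2: crossing 4x3. Both 4&5? no. Sum: 0
Gen 3: crossing 3x4. Both 4&5? no. Sum: 0
Gen 4: crossing 1x2. Both 4&5? no. Sum: 0
Gen 5: crossing 1x4. Both 4&5? no. Sum: 0
Gen 6: crossing 3x5. Both 4&5? no. Sum: 0
Gen 7: crossing 2x4. Both 4&5? no. Sum: 0
Gen 8: crossing 5x3. Both 4&5? no. Sum: 0
Gen 9: crossing 2x1. Both 4&5? no. Sum: 0
Gen 10: crossing 4x1. Both 4&5? no. Sum: 0
Gen 11: crossing 1x4. Both 4&5? no. Sum: 0
Gen 12: crossing 1x2. Both 4&5? no. Sum: 0

Answer: 0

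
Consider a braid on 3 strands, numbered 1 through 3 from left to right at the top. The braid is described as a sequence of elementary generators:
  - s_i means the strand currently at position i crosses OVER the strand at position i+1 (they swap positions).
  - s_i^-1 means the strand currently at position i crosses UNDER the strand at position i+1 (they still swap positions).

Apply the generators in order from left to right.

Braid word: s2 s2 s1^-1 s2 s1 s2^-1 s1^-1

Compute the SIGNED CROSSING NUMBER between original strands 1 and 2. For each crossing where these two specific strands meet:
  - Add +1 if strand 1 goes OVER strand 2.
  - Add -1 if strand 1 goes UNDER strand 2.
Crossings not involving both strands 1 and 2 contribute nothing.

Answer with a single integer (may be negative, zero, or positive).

Gen 1: crossing 2x3. Both 1&2? no. Sum: 0
Gen 2: crossing 3x2. Both 1&2? no. Sum: 0
Gen 3: 1 under 2. Both 1&2? yes. Contrib: -1. Sum: -1
Gen 4: crossing 1x3. Both 1&2? no. Sum: -1
Gen 5: crossing 2x3. Both 1&2? no. Sum: -1
Gen 6: 2 under 1. Both 1&2? yes. Contrib: +1. Sum: 0
Gen 7: crossing 3x1. Both 1&2? no. Sum: 0

Answer: 0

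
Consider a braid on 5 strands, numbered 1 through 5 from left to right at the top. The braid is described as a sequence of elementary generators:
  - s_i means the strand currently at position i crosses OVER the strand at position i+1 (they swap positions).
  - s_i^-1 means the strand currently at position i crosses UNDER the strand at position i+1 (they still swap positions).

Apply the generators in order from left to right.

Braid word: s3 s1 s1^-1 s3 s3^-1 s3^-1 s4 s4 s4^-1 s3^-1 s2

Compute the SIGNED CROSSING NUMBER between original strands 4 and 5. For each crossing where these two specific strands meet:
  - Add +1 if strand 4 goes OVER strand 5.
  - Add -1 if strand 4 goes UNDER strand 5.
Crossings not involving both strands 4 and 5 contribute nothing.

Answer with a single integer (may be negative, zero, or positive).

Gen 1: crossing 3x4. Both 4&5? no. Sum: 0
Gen 2: crossing 1x2. Both 4&5? no. Sum: 0
Gen 3: crossing 2x1. Both 4&5? no. Sum: 0
Gen 4: crossing 4x3. Both 4&5? no. Sum: 0
Gen 5: crossing 3x4. Both 4&5? no. Sum: 0
Gen 6: crossing 4x3. Both 4&5? no. Sum: 0
Gen 7: 4 over 5. Both 4&5? yes. Contrib: +1. Sum: 1
Gen 8: 5 over 4. Both 4&5? yes. Contrib: -1. Sum: 0
Gen 9: 4 under 5. Both 4&5? yes. Contrib: -1. Sum: -1
Gen 10: crossing 3x5. Both 4&5? no. Sum: -1
Gen 11: crossing 2x5. Both 4&5? no. Sum: -1

Answer: -1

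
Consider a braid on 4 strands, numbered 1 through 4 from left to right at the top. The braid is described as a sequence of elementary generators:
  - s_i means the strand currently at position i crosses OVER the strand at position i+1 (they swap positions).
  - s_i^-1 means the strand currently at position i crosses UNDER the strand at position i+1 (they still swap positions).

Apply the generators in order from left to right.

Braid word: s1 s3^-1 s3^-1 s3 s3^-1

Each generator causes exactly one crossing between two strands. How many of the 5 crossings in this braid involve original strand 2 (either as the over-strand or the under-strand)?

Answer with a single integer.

Answer: 1

Derivation:
Gen 1: crossing 1x2. Involves strand 2? yes. Count so far: 1
Gen 2: crossing 3x4. Involves strand 2? no. Count so far: 1
Gen 3: crossing 4x3. Involves strand 2? no. Count so far: 1
Gen 4: crossing 3x4. Involves strand 2? no. Count so far: 1
Gen 5: crossing 4x3. Involves strand 2? no. Count so far: 1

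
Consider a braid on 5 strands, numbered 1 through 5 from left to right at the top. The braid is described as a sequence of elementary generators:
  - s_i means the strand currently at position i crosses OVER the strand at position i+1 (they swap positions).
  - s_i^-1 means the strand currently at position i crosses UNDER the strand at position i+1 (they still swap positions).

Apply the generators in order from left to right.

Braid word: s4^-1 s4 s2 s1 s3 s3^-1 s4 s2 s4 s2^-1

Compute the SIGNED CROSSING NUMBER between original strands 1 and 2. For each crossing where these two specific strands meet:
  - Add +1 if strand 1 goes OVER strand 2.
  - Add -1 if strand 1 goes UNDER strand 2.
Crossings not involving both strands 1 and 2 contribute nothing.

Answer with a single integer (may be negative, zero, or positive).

Answer: 2

Derivation:
Gen 1: crossing 4x5. Both 1&2? no. Sum: 0
Gen 2: crossing 5x4. Both 1&2? no. Sum: 0
Gen 3: crossing 2x3. Both 1&2? no. Sum: 0
Gen 4: crossing 1x3. Both 1&2? no. Sum: 0
Gen 5: crossing 2x4. Both 1&2? no. Sum: 0
Gen 6: crossing 4x2. Both 1&2? no. Sum: 0
Gen 7: crossing 4x5. Both 1&2? no. Sum: 0
Gen 8: 1 over 2. Both 1&2? yes. Contrib: +1. Sum: 1
Gen 9: crossing 5x4. Both 1&2? no. Sum: 1
Gen 10: 2 under 1. Both 1&2? yes. Contrib: +1. Sum: 2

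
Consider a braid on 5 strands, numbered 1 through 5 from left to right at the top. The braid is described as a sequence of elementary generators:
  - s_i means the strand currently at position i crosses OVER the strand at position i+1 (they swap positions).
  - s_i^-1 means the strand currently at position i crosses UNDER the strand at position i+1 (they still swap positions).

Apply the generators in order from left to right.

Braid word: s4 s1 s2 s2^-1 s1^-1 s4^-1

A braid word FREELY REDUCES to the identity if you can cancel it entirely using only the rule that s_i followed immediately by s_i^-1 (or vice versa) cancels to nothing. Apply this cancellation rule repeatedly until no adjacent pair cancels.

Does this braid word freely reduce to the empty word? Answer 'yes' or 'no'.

Gen 1 (s4): push. Stack: [s4]
Gen 2 (s1): push. Stack: [s4 s1]
Gen 3 (s2): push. Stack: [s4 s1 s2]
Gen 4 (s2^-1): cancels prior s2. Stack: [s4 s1]
Gen 5 (s1^-1): cancels prior s1. Stack: [s4]
Gen 6 (s4^-1): cancels prior s4. Stack: []
Reduced word: (empty)

Answer: yes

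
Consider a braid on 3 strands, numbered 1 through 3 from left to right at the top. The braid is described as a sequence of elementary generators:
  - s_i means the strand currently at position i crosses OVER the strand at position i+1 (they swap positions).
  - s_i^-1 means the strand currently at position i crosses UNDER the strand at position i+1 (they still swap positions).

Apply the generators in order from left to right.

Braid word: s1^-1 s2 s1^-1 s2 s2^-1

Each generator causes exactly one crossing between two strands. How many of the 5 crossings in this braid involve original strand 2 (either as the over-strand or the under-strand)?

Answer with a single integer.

Answer: 4

Derivation:
Gen 1: crossing 1x2. Involves strand 2? yes. Count so far: 1
Gen 2: crossing 1x3. Involves strand 2? no. Count so far: 1
Gen 3: crossing 2x3. Involves strand 2? yes. Count so far: 2
Gen 4: crossing 2x1. Involves strand 2? yes. Count so far: 3
Gen 5: crossing 1x2. Involves strand 2? yes. Count so far: 4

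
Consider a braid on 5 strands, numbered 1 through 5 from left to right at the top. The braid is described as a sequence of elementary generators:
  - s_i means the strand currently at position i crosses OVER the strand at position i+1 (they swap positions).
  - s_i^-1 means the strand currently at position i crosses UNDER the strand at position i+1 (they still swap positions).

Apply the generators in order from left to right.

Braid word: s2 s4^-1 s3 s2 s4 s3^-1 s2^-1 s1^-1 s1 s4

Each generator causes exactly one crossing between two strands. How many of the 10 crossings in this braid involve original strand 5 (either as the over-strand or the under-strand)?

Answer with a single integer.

Answer: 4

Derivation:
Gen 1: crossing 2x3. Involves strand 5? no. Count so far: 0
Gen 2: crossing 4x5. Involves strand 5? yes. Count so far: 1
Gen 3: crossing 2x5. Involves strand 5? yes. Count so far: 2
Gen 4: crossing 3x5. Involves strand 5? yes. Count so far: 3
Gen 5: crossing 2x4. Involves strand 5? no. Count so far: 3
Gen 6: crossing 3x4. Involves strand 5? no. Count so far: 3
Gen 7: crossing 5x4. Involves strand 5? yes. Count so far: 4
Gen 8: crossing 1x4. Involves strand 5? no. Count so far: 4
Gen 9: crossing 4x1. Involves strand 5? no. Count so far: 4
Gen 10: crossing 3x2. Involves strand 5? no. Count so far: 4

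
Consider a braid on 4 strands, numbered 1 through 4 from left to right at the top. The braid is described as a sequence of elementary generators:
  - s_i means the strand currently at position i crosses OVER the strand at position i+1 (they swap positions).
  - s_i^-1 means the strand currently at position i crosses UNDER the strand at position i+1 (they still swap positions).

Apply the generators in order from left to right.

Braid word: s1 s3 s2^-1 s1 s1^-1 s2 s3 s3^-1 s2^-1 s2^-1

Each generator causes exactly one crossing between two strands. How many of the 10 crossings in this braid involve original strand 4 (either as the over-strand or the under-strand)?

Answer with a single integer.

Gen 1: crossing 1x2. Involves strand 4? no. Count so far: 0
Gen 2: crossing 3x4. Involves strand 4? yes. Count so far: 1
Gen 3: crossing 1x4. Involves strand 4? yes. Count so far: 2
Gen 4: crossing 2x4. Involves strand 4? yes. Count so far: 3
Gen 5: crossing 4x2. Involves strand 4? yes. Count so far: 4
Gen 6: crossing 4x1. Involves strand 4? yes. Count so far: 5
Gen 7: crossing 4x3. Involves strand 4? yes. Count so far: 6
Gen 8: crossing 3x4. Involves strand 4? yes. Count so far: 7
Gen 9: crossing 1x4. Involves strand 4? yes. Count so far: 8
Gen 10: crossing 4x1. Involves strand 4? yes. Count so far: 9

Answer: 9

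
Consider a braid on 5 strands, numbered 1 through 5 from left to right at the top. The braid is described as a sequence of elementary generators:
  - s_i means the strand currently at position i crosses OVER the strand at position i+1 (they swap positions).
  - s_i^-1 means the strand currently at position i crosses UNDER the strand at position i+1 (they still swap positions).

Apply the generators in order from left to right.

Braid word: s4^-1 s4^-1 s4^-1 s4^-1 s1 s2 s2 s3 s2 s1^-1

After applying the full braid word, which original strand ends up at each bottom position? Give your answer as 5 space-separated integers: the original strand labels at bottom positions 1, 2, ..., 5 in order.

Answer: 4 2 1 3 5

Derivation:
Gen 1 (s4^-1): strand 4 crosses under strand 5. Perm now: [1 2 3 5 4]
Gen 2 (s4^-1): strand 5 crosses under strand 4. Perm now: [1 2 3 4 5]
Gen 3 (s4^-1): strand 4 crosses under strand 5. Perm now: [1 2 3 5 4]
Gen 4 (s4^-1): strand 5 crosses under strand 4. Perm now: [1 2 3 4 5]
Gen 5 (s1): strand 1 crosses over strand 2. Perm now: [2 1 3 4 5]
Gen 6 (s2): strand 1 crosses over strand 3. Perm now: [2 3 1 4 5]
Gen 7 (s2): strand 3 crosses over strand 1. Perm now: [2 1 3 4 5]
Gen 8 (s3): strand 3 crosses over strand 4. Perm now: [2 1 4 3 5]
Gen 9 (s2): strand 1 crosses over strand 4. Perm now: [2 4 1 3 5]
Gen 10 (s1^-1): strand 2 crosses under strand 4. Perm now: [4 2 1 3 5]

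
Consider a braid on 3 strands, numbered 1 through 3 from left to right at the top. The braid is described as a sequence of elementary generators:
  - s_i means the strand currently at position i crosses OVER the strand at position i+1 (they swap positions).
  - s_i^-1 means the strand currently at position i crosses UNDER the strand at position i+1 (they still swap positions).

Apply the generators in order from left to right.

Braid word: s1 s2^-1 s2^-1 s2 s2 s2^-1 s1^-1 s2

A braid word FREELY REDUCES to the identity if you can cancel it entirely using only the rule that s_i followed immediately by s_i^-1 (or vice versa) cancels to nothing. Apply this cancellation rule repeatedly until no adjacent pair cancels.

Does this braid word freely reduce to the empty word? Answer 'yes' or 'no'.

Gen 1 (s1): push. Stack: [s1]
Gen 2 (s2^-1): push. Stack: [s1 s2^-1]
Gen 3 (s2^-1): push. Stack: [s1 s2^-1 s2^-1]
Gen 4 (s2): cancels prior s2^-1. Stack: [s1 s2^-1]
Gen 5 (s2): cancels prior s2^-1. Stack: [s1]
Gen 6 (s2^-1): push. Stack: [s1 s2^-1]
Gen 7 (s1^-1): push. Stack: [s1 s2^-1 s1^-1]
Gen 8 (s2): push. Stack: [s1 s2^-1 s1^-1 s2]
Reduced word: s1 s2^-1 s1^-1 s2

Answer: no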